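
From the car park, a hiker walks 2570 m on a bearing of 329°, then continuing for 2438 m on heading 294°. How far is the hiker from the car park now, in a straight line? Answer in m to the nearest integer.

Leg 1 (329°, 2570 m): east 2570 sin 329° = -1323.65, north 2570 cos 329° = 2202.92
Leg 2 (294°, 2438 m): east 2438 sin 294° = -2227.22, north 2438 cos 294° = 991.62
Net: -3550.87 east, 3194.54 north. Distance = √((-3550.87)² + (3194.54)²) = 4776.379 m.

4776 m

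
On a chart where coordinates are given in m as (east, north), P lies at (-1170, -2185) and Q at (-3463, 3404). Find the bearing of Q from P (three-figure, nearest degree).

Δeast = -3463 − -1170 = -2293.00; Δnorth = 3404 − -2185 = 5589.00.
Bearing = atan2(Δeast, Δnorth) mod 360° = 337.69° ≈ 338°.

338°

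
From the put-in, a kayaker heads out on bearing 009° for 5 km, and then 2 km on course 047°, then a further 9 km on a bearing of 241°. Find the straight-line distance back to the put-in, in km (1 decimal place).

6.0 km

Leg 1 (009°, 5 km): east 5 sin 9° = 0.78, north 5 cos 9° = 4.94
Leg 2 (047°, 2 km): east 2 sin 47° = 1.46, north 2 cos 47° = 1.36
Leg 3 (241°, 9 km): east 9 sin 241° = -7.87, north 9 cos 241° = -4.36
Net: -5.63 east, 1.94 north. Distance = √((-5.63)² + (1.94)²) = 5.951 km.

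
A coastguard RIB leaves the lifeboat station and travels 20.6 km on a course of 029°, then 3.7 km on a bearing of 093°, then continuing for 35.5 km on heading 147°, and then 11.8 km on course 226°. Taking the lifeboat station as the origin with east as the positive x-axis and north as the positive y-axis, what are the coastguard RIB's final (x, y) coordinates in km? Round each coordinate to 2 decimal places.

(24.53, -20.15)

Leg 1 (029°, 20.6 km): east 20.6 sin 29° = 9.99, north 20.6 cos 29° = 18.02
Leg 2 (093°, 3.7 km): east 3.7 sin 93° = 3.69, north 3.7 cos 93° = -0.19
Leg 3 (147°, 35.5 km): east 35.5 sin 147° = 19.33, north 35.5 cos 147° = -29.77
Leg 4 (226°, 11.8 km): east 11.8 sin 226° = -8.49, north 11.8 cos 226° = -8.20
Summing: 24.53 km east, -20.15 km north → (24.53, -20.15).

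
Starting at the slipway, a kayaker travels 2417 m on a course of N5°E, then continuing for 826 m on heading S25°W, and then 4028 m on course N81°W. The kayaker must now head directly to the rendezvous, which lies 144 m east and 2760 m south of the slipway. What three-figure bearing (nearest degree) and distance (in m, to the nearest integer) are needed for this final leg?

Leg 1 (N5°E, 2417 m): east 2417 sin 5° = 210.66, north 2417 cos 5° = 2407.80
Leg 2 (S25°W, 826 m): east 826 sin 205° = -349.08, north 826 cos 205° = -748.61
Leg 3 (N81°W, 4028 m): east 4028 sin 279° = -3978.41, north 4028 cos 279° = 630.12
Current position: (-4116.84, 2289.31). Target: (144, -2760). Remaining: Δeast = 4260.84, Δnorth = -5049.31.
Bearing = atan2(4260.84, -5049.31) mod 360° = 139.84°; distance = √((4260.84)² + (-5049.31)²) = 6606.834 m.

140°, 6607 m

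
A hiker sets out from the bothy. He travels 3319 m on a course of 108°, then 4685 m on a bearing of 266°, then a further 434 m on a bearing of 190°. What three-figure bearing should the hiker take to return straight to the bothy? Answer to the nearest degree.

042°

Leg 1 (108°, 3319 m): east 3319 sin 108° = 3156.56, north 3319 cos 108° = -1025.63
Leg 2 (266°, 4685 m): east 4685 sin 266° = -4673.59, north 4685 cos 266° = -326.81
Leg 3 (190°, 434 m): east 434 sin 190° = -75.36, north 434 cos 190° = -427.41
Net displacement: -1592.39 east, -1779.84 north. Direction back to start is (1592.39, 1779.84): bearing = atan2(1592.39, 1779.84) mod 360° = 41.82° ≈ 042°.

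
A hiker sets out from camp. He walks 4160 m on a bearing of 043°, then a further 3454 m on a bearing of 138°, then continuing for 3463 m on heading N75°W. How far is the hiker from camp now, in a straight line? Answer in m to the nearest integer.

Leg 1 (043°, 4160 m): east 4160 sin 43° = 2837.11, north 4160 cos 43° = 3042.43
Leg 2 (138°, 3454 m): east 3454 sin 138° = 2311.18, north 3454 cos 138° = -2566.82
Leg 3 (N75°W, 3463 m): east 3463 sin 285° = -3345.00, north 3463 cos 285° = 896.29
Net: 1803.29 east, 1371.90 north. Distance = √((1803.29)² + (1371.90)²) = 2265.824 m.

2266 m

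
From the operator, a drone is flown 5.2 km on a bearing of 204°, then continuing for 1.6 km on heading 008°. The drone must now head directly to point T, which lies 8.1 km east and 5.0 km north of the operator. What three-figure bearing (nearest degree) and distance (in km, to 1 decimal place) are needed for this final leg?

051°, 12.9 km

Leg 1 (204°, 5.2 km): east 5.2 sin 204° = -2.12, north 5.2 cos 204° = -4.75
Leg 2 (008°, 1.6 km): east 1.6 sin 8° = 0.22, north 1.6 cos 8° = 1.58
Current position: (-1.89, -3.17). Target: (8.1, 5.0). Remaining: Δeast = 9.99, Δnorth = 8.17.
Bearing = atan2(9.99, 8.17) mod 360° = 50.74°; distance = √((9.99)² + (8.17)²) = 12.905 km.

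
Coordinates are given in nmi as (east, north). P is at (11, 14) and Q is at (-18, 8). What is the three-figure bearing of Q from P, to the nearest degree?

Δeast = -18 − 11 = -29.00; Δnorth = 8 − 14 = -6.00.
Bearing = atan2(Δeast, Δnorth) mod 360° = 258.31° ≈ 258°.

258°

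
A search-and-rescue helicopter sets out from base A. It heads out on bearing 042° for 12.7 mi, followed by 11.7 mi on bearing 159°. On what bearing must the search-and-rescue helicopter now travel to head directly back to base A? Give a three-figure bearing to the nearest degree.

Leg 1 (042°, 12.7 mi): east 12.7 sin 42° = 8.50, north 12.7 cos 42° = 9.44
Leg 2 (159°, 11.7 mi): east 11.7 sin 159° = 4.19, north 11.7 cos 159° = -10.92
Net displacement: 12.69 east, -1.48 north. Direction back to start is (-12.69, 1.48): bearing = atan2(-12.69, 1.48) mod 360° = 276.67° ≈ 277°.

277°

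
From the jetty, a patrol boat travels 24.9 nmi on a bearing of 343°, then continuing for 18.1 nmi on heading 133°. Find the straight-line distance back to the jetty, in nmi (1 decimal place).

Leg 1 (343°, 24.9 nmi): east 24.9 sin 343° = -7.28, north 24.9 cos 343° = 23.81
Leg 2 (133°, 18.1 nmi): east 18.1 sin 133° = 13.24, north 18.1 cos 133° = -12.34
Net: 5.96 east, 11.47 north. Distance = √((5.96)² + (11.47)²) = 12.923 nmi.

12.9 nmi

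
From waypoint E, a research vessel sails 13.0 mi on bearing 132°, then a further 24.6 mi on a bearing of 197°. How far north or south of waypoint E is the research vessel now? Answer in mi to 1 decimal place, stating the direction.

32.2 mi south

Leg 1 (132°, 13.0 mi): east 13.0 sin 132° = 9.66, north 13.0 cos 132° = -8.70
Leg 2 (197°, 24.6 mi): east 24.6 sin 197° = -7.19, north 24.6 cos 197° = -23.53
Net north component: -32.22 mi.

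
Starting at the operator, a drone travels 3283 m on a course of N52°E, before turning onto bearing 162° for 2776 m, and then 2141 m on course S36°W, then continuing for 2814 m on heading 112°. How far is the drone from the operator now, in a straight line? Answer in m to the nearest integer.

5882 m

Leg 1 (N52°E, 3283 m): east 3283 sin 52° = 2587.04, north 3283 cos 52° = 2021.22
Leg 2 (162°, 2776 m): east 2776 sin 162° = 857.83, north 2776 cos 162° = -2640.13
Leg 3 (S36°W, 2141 m): east 2141 sin 216° = -1258.45, north 2141 cos 216° = -1732.11
Leg 4 (112°, 2814 m): east 2814 sin 112° = 2609.10, north 2814 cos 112° = -1054.14
Net: 4795.52 east, -3405.16 north. Distance = √((4795.52)² + (-3405.16)²) = 5881.508 m.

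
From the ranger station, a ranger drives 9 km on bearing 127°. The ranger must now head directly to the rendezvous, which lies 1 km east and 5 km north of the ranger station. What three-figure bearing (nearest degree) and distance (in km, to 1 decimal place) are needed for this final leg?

Leg 1 (127°, 9 km): east 9 sin 127° = 7.19, north 9 cos 127° = -5.42
Current position: (7.19, -5.42). Target: (1, 5). Remaining: Δeast = -6.19, Δnorth = 10.42.
Bearing = atan2(-6.19, 10.42) mod 360° = 329.29°; distance = √((-6.19)² + (10.42)²) = 12.116 km.

329°, 12.1 km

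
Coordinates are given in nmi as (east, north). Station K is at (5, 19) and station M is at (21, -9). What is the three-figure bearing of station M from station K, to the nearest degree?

Δeast = 21 − 5 = 16.00; Δnorth = -9 − 19 = -28.00.
Bearing = atan2(Δeast, Δnorth) mod 360° = 150.26° ≈ 150°.

150°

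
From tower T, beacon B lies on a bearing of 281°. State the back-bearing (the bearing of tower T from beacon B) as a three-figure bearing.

Back-bearing = 281° − 180° = 101°.

101°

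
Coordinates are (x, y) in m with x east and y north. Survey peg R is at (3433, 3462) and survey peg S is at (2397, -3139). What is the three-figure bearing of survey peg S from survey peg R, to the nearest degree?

189°

Δeast = 2397 − 3433 = -1036.00; Δnorth = -3139 − 3462 = -6601.00.
Bearing = atan2(Δeast, Δnorth) mod 360° = 188.92° ≈ 189°.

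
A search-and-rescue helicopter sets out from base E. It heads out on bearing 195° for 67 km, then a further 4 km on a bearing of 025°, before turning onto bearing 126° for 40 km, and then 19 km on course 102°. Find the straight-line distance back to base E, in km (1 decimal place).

95.3 km

Leg 1 (195°, 67 km): east 67 sin 195° = -17.34, north 67 cos 195° = -64.72
Leg 2 (025°, 4 km): east 4 sin 25° = 1.69, north 4 cos 25° = 3.63
Leg 3 (126°, 40 km): east 40 sin 126° = 32.36, north 40 cos 126° = -23.51
Leg 4 (102°, 19 km): east 19 sin 102° = 18.58, north 19 cos 102° = -3.95
Net: 35.30 east, -88.55 north. Distance = √((35.30)² + (-88.55)²) = 95.328 km.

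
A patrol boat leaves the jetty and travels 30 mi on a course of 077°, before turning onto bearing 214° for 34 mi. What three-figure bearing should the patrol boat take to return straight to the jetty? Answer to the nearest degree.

Leg 1 (077°, 30 mi): east 30 sin 77° = 29.23, north 30 cos 77° = 6.75
Leg 2 (214°, 34 mi): east 34 sin 214° = -19.01, north 34 cos 214° = -28.19
Net displacement: 10.22 east, -21.44 north. Direction back to start is (-10.22, 21.44): bearing = atan2(-10.22, 21.44) mod 360° = 334.52° ≈ 335°.

335°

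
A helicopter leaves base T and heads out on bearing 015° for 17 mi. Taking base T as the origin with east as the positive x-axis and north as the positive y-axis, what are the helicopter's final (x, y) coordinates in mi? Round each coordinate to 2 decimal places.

(4.40, 16.42)

Leg 1 (015°, 17 mi): east 17 sin 15° = 4.40, north 17 cos 15° = 16.42
Summing: 4.40 mi east, 16.42 mi north → (4.40, 16.42).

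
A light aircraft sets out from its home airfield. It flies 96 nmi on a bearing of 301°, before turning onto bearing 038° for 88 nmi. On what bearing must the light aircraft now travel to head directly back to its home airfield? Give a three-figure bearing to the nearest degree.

167°

Leg 1 (301°, 96 nmi): east 96 sin 301° = -82.29, north 96 cos 301° = 49.44
Leg 2 (038°, 88 nmi): east 88 sin 38° = 54.18, north 88 cos 38° = 69.34
Net displacement: -28.11 east, 118.79 north. Direction back to start is (28.11, -118.79): bearing = atan2(28.11, -118.79) mod 360° = 166.69° ≈ 167°.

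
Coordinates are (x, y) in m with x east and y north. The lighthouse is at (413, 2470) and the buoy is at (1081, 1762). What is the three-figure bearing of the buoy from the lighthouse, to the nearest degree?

Δeast = 1081 − 413 = 668.00; Δnorth = 1762 − 2470 = -708.00.
Bearing = atan2(Δeast, Δnorth) mod 360° = 136.67° ≈ 137°.

137°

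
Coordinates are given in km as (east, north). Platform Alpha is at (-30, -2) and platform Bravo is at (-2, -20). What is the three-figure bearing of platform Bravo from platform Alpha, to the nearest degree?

Δeast = -2 − -30 = 28.00; Δnorth = -20 − -2 = -18.00.
Bearing = atan2(Δeast, Δnorth) mod 360° = 122.74° ≈ 123°.

123°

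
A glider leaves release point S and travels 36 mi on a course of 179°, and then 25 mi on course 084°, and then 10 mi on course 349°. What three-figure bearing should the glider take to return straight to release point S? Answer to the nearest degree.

Leg 1 (179°, 36 mi): east 36 sin 179° = 0.63, north 36 cos 179° = -35.99
Leg 2 (084°, 25 mi): east 25 sin 84° = 24.86, north 25 cos 84° = 2.61
Leg 3 (349°, 10 mi): east 10 sin 349° = -1.91, north 10 cos 349° = 9.82
Net displacement: 23.58 east, -23.57 north. Direction back to start is (-23.58, 23.57): bearing = atan2(-23.58, 23.57) mod 360° = 314.98° ≈ 315°.

315°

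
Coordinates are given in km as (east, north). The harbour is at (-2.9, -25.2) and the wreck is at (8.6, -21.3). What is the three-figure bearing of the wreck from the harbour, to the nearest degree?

071°

Δeast = 8.6 − -2.9 = 11.50; Δnorth = -21.3 − -25.2 = 3.90.
Bearing = atan2(Δeast, Δnorth) mod 360° = 71.27° ≈ 071°.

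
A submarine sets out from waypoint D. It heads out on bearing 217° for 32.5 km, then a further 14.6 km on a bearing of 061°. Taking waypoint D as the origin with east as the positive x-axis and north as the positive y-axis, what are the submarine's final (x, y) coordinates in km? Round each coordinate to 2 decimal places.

Leg 1 (217°, 32.5 km): east 32.5 sin 217° = -19.56, north 32.5 cos 217° = -25.96
Leg 2 (061°, 14.6 km): east 14.6 sin 61° = 12.77, north 14.6 cos 61° = 7.08
Summing: -6.79 km east, -18.88 km north → (-6.79, -18.88).

(-6.79, -18.88)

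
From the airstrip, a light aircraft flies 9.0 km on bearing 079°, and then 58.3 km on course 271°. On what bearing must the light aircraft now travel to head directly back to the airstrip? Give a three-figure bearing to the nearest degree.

Leg 1 (079°, 9.0 km): east 9.0 sin 79° = 8.83, north 9.0 cos 79° = 1.72
Leg 2 (271°, 58.3 km): east 58.3 sin 271° = -58.29, north 58.3 cos 271° = 1.02
Net displacement: -49.46 east, 2.73 north. Direction back to start is (49.46, -2.73): bearing = atan2(49.46, -2.73) mod 360° = 93.17° ≈ 093°.

093°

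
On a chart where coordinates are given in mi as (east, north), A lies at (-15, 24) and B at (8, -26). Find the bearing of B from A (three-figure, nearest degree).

155°

Δeast = 8 − -15 = 23.00; Δnorth = -26 − 24 = -50.00.
Bearing = atan2(Δeast, Δnorth) mod 360° = 155.30° ≈ 155°.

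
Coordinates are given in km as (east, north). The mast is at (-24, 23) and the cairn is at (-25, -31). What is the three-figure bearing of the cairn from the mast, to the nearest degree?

Δeast = -25 − -24 = -1.00; Δnorth = -31 − 23 = -54.00.
Bearing = atan2(Δeast, Δnorth) mod 360° = 181.06° ≈ 181°.

181°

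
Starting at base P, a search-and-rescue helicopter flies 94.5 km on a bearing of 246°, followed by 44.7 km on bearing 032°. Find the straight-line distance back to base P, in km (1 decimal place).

62.6 km

Leg 1 (246°, 94.5 km): east 94.5 sin 246° = -86.33, north 94.5 cos 246° = -38.44
Leg 2 (032°, 44.7 km): east 44.7 sin 32° = 23.69, north 44.7 cos 32° = 37.91
Net: -62.64 east, -0.53 north. Distance = √((-62.64)² + (-0.53)²) = 62.645 km.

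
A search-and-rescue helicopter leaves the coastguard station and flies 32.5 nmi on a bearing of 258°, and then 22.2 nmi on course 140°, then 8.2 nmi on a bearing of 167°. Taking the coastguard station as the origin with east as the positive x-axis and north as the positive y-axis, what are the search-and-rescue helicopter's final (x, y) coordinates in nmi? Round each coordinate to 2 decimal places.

Leg 1 (258°, 32.5 nmi): east 32.5 sin 258° = -31.79, north 32.5 cos 258° = -6.76
Leg 2 (140°, 22.2 nmi): east 22.2 sin 140° = 14.27, north 22.2 cos 140° = -17.01
Leg 3 (167°, 8.2 nmi): east 8.2 sin 167° = 1.84, north 8.2 cos 167° = -7.99
Summing: -15.68 nmi east, -31.75 nmi north → (-15.68, -31.75).

(-15.68, -31.75)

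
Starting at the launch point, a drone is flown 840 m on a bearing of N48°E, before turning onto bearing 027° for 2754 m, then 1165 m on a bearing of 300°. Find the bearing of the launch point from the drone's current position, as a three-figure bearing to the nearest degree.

Leg 1 (N48°E, 840 m): east 840 sin 48° = 624.24, north 840 cos 48° = 562.07
Leg 2 (027°, 2754 m): east 2754 sin 27° = 1250.29, north 2754 cos 27° = 2453.83
Leg 3 (300°, 1165 m): east 1165 sin 300° = -1008.92, north 1165 cos 300° = 582.50
Net displacement: 865.61 east, 3598.40 north. Direction back to start is (-865.61, -3598.40): bearing = atan2(-865.61, -3598.40) mod 360° = 193.53° ≈ 194°.

194°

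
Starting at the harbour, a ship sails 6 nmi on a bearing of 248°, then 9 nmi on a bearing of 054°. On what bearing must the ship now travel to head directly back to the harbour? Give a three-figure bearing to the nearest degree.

Leg 1 (248°, 6 nmi): east 6 sin 248° = -5.56, north 6 cos 248° = -2.25
Leg 2 (054°, 9 nmi): east 9 sin 54° = 7.28, north 9 cos 54° = 5.29
Net displacement: 1.72 east, 3.04 north. Direction back to start is (-1.72, -3.04): bearing = atan2(-1.72, -3.04) mod 360° = 209.45° ≈ 209°.

209°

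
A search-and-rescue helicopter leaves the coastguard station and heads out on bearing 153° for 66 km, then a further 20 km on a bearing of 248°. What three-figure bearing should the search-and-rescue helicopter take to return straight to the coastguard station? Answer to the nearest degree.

350°

Leg 1 (153°, 66 km): east 66 sin 153° = 29.96, north 66 cos 153° = -58.81
Leg 2 (248°, 20 km): east 20 sin 248° = -18.54, north 20 cos 248° = -7.49
Net displacement: 11.42 east, -66.30 north. Direction back to start is (-11.42, 66.30): bearing = atan2(-11.42, 66.30) mod 360° = 350.23° ≈ 350°.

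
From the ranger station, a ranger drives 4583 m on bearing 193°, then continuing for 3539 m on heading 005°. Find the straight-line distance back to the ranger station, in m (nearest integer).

Leg 1 (193°, 4583 m): east 4583 sin 193° = -1030.95, north 4583 cos 193° = -4465.54
Leg 2 (005°, 3539 m): east 3539 sin 5° = 308.44, north 3539 cos 5° = 3525.53
Net: -722.51 east, -940.00 north. Distance = √((-722.51)² + (-940.00)²) = 1185.591 m.

1186 m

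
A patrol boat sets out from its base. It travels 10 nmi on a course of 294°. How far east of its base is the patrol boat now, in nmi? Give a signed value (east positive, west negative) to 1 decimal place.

-9.1 nmi

Leg 1 (294°, 10 nmi): east 10 sin 294° = -9.14, north 10 cos 294° = 4.07
Net east component: -9.14 nmi.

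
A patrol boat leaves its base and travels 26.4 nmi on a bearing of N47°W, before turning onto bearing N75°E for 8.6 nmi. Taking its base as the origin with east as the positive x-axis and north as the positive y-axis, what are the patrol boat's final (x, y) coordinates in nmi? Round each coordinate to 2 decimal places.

(-11.00, 20.23)

Leg 1 (N47°W, 26.4 nmi): east 26.4 sin 313° = -19.31, north 26.4 cos 313° = 18.00
Leg 2 (N75°E, 8.6 nmi): east 8.6 sin 75° = 8.31, north 8.6 cos 75° = 2.23
Summing: -11.00 nmi east, 20.23 nmi north → (-11.00, 20.23).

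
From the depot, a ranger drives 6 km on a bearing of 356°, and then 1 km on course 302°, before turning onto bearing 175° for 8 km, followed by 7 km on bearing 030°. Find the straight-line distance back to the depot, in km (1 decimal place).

Leg 1 (356°, 6 km): east 6 sin 356° = -0.42, north 6 cos 356° = 5.99
Leg 2 (302°, 1 km): east 1 sin 302° = -0.85, north 1 cos 302° = 0.53
Leg 3 (175°, 8 km): east 8 sin 175° = 0.70, north 8 cos 175° = -7.97
Leg 4 (030°, 7 km): east 7 sin 30° = 3.50, north 7 cos 30° = 6.06
Net: 2.93 east, 4.61 north. Distance = √((2.93)² + (4.61)²) = 5.461 km.

5.5 km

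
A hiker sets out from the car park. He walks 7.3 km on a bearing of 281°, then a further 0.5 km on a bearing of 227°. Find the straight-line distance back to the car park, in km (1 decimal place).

7.6 km

Leg 1 (281°, 7.3 km): east 7.3 sin 281° = -7.17, north 7.3 cos 281° = 1.39
Leg 2 (227°, 0.5 km): east 0.5 sin 227° = -0.37, north 0.5 cos 227° = -0.34
Net: -7.53 east, 1.05 north. Distance = √((-7.53)² + (1.05)²) = 7.605 km.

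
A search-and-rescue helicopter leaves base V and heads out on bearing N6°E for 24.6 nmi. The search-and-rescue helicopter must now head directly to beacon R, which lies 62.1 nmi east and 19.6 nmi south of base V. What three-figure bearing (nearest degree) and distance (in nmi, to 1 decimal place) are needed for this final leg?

127°, 74.1 nmi

Leg 1 (N6°E, 24.6 nmi): east 24.6 sin 6° = 2.57, north 24.6 cos 6° = 24.47
Current position: (2.57, 24.47). Target: (62.1, -19.6). Remaining: Δeast = 59.53, Δnorth = -44.07.
Bearing = atan2(59.53, -44.07) mod 360° = 126.51°; distance = √((59.53)² + (-44.07)²) = 74.063 nmi.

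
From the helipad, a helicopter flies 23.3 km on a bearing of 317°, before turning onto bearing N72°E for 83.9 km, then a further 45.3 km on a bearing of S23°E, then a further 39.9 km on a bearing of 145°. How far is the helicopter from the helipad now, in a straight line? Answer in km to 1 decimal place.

109.1 km

Leg 1 (317°, 23.3 km): east 23.3 sin 317° = -15.89, north 23.3 cos 317° = 17.04
Leg 2 (N72°E, 83.9 km): east 83.9 sin 72° = 79.79, north 83.9 cos 72° = 25.93
Leg 3 (S23°E, 45.3 km): east 45.3 sin 157° = 17.70, north 45.3 cos 157° = -41.70
Leg 4 (145°, 39.9 km): east 39.9 sin 145° = 22.89, north 39.9 cos 145° = -32.68
Net: 104.49 east, -31.42 north. Distance = √((104.49)² + (-31.42)²) = 109.110 km.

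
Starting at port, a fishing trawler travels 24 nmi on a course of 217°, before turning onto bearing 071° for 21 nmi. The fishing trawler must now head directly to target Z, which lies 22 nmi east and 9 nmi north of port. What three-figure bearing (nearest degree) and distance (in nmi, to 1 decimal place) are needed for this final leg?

Leg 1 (217°, 24 nmi): east 24 sin 217° = -14.44, north 24 cos 217° = -19.17
Leg 2 (071°, 21 nmi): east 21 sin 71° = 19.86, north 21 cos 71° = 6.84
Current position: (5.41, -12.33). Target: (22, 9). Remaining: Δeast = 16.59, Δnorth = 21.33.
Bearing = atan2(16.59, 21.33) mod 360° = 37.87°; distance = √((16.59)² + (21.33)²) = 27.021 nmi.

038°, 27.0 nmi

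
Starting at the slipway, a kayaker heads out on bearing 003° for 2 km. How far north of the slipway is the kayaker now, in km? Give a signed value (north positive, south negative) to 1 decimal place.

Leg 1 (003°, 2 km): east 2 sin 3° = 0.10, north 2 cos 3° = 2.00
Net north component: 2.00 km.

2.0 km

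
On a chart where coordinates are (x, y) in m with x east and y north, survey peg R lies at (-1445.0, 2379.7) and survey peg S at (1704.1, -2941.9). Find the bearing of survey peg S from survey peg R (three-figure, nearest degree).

149°

Δeast = 1704.1 − -1445.0 = 3149.10; Δnorth = -2941.9 − 2379.7 = -5321.60.
Bearing = atan2(Δeast, Δnorth) mod 360° = 149.38° ≈ 149°.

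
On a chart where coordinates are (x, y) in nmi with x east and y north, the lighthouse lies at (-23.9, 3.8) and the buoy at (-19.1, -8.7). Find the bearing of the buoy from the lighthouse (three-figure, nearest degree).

159°

Δeast = -19.1 − -23.9 = 4.80; Δnorth = -8.7 − 3.8 = -12.50.
Bearing = atan2(Δeast, Δnorth) mod 360° = 158.99° ≈ 159°.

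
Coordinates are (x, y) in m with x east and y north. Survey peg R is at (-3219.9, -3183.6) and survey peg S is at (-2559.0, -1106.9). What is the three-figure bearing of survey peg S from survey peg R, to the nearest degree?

Δeast = -2559.0 − -3219.9 = 660.90; Δnorth = -1106.9 − -3183.6 = 2076.70.
Bearing = atan2(Δeast, Δnorth) mod 360° = 17.65° ≈ 018°.

018°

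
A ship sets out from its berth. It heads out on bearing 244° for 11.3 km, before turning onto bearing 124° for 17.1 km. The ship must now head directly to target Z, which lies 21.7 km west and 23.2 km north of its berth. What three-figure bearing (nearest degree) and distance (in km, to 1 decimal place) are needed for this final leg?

Leg 1 (244°, 11.3 km): east 11.3 sin 244° = -10.16, north 11.3 cos 244° = -4.95
Leg 2 (124°, 17.1 km): east 17.1 sin 124° = 14.18, north 17.1 cos 124° = -9.56
Current position: (4.02, -14.52). Target: (-21.7, 23.2). Remaining: Δeast = -25.72, Δnorth = 37.72.
Bearing = atan2(-25.72, 37.72) mod 360° = 325.71°; distance = √((-25.72)² + (37.72)²) = 45.651 km.

326°, 45.7 km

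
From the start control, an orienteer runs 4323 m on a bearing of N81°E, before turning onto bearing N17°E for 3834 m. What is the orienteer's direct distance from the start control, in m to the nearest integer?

Leg 1 (N81°E, 4323 m): east 4323 sin 81° = 4269.78, north 4323 cos 81° = 676.27
Leg 2 (N17°E, 3834 m): east 3834 sin 17° = 1120.95, north 3834 cos 17° = 3666.47
Net: 5390.73 east, 4342.74 north. Distance = √((5390.73)² + (4342.74)²) = 6922.380 m.

6922 m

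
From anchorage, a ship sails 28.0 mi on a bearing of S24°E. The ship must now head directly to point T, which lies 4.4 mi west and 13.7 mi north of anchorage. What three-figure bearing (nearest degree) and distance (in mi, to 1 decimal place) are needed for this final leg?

338°, 42.3 mi

Leg 1 (S24°E, 28.0 mi): east 28.0 sin 156° = 11.39, north 28.0 cos 156° = -25.58
Current position: (11.39, -25.58). Target: (-4.4, 13.7). Remaining: Δeast = -15.79, Δnorth = 39.28.
Bearing = atan2(-15.79, 39.28) mod 360° = 338.10°; distance = √((-15.79)² + (39.28)²) = 42.334 mi.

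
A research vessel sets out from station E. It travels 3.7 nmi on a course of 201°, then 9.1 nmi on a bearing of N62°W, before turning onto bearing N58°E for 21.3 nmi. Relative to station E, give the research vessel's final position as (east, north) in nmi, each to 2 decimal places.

Leg 1 (201°, 3.7 nmi): east 3.7 sin 201° = -1.33, north 3.7 cos 201° = -3.45
Leg 2 (N62°W, 9.1 nmi): east 9.1 sin 298° = -8.03, north 9.1 cos 298° = 4.27
Leg 3 (N58°E, 21.3 nmi): east 21.3 sin 58° = 18.06, north 21.3 cos 58° = 11.29
Summing: 8.70 nmi east, 12.11 nmi north → (8.70, 12.11).

(8.70, 12.11)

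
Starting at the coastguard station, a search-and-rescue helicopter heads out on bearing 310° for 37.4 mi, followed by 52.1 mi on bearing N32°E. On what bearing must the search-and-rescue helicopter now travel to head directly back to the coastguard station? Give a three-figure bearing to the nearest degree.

Leg 1 (310°, 37.4 mi): east 37.4 sin 310° = -28.65, north 37.4 cos 310° = 24.04
Leg 2 (N32°E, 52.1 mi): east 52.1 sin 32° = 27.61, north 52.1 cos 32° = 44.18
Net displacement: -1.04 east, 68.22 north. Direction back to start is (1.04, -68.22): bearing = atan2(1.04, -68.22) mod 360° = 179.13° ≈ 179°.

179°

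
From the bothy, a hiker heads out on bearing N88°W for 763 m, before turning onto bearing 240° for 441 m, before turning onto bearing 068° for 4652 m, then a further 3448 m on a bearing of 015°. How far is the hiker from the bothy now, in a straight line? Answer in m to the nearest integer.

6348 m

Leg 1 (N88°W, 763 m): east 763 sin 272° = -762.54, north 763 cos 272° = 26.63
Leg 2 (240°, 441 m): east 441 sin 240° = -381.92, north 441 cos 240° = -220.50
Leg 3 (068°, 4652 m): east 4652 sin 68° = 4313.26, north 4652 cos 68° = 1742.67
Leg 4 (015°, 3448 m): east 3448 sin 15° = 892.41, north 3448 cos 15° = 3330.51
Net: 4061.21 east, 4879.31 north. Distance = √((4061.21)² + (4879.31)²) = 6348.318 m.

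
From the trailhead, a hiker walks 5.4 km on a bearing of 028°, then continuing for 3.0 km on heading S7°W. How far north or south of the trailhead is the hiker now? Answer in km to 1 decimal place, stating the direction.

1.8 km north

Leg 1 (028°, 5.4 km): east 5.4 sin 28° = 2.54, north 5.4 cos 28° = 4.77
Leg 2 (S7°W, 3.0 km): east 3.0 sin 187° = -0.37, north 3.0 cos 187° = -2.98
Net north component: 1.79 km.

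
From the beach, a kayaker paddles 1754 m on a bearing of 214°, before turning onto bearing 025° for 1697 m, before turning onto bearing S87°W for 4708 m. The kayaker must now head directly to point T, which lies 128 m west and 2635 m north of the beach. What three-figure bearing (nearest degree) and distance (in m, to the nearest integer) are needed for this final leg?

060°, 5588 m

Leg 1 (214°, 1754 m): east 1754 sin 214° = -980.82, north 1754 cos 214° = -1454.13
Leg 2 (025°, 1697 m): east 1697 sin 25° = 717.18, north 1697 cos 25° = 1538.00
Leg 3 (S87°W, 4708 m): east 4708 sin 267° = -4701.55, north 4708 cos 267° = -246.40
Current position: (-4965.19, -162.53). Target: (-128, 2635). Remaining: Δeast = 4837.19, Δnorth = 2797.53.
Bearing = atan2(4837.19, 2797.53) mod 360° = 59.96°; distance = √((4837.19)² + (2797.53)²) = 5587.893 m.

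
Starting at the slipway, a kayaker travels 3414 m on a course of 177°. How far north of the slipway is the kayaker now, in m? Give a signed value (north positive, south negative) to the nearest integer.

Leg 1 (177°, 3414 m): east 3414 sin 177° = 178.67, north 3414 cos 177° = -3409.32
Net north component: -3409.32 m.

-3409 m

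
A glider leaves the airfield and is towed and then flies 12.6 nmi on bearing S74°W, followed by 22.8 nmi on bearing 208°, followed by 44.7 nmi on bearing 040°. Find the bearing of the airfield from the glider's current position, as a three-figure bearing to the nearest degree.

209°

Leg 1 (S74°W, 12.6 nmi): east 12.6 sin 254° = -12.11, north 12.6 cos 254° = -3.47
Leg 2 (208°, 22.8 nmi): east 22.8 sin 208° = -10.70, north 22.8 cos 208° = -20.13
Leg 3 (040°, 44.7 nmi): east 44.7 sin 40° = 28.73, north 44.7 cos 40° = 34.24
Net displacement: 5.92 east, 10.64 north. Direction back to start is (-5.92, -10.64): bearing = atan2(-5.92, -10.64) mod 360° = 209.08° ≈ 209°.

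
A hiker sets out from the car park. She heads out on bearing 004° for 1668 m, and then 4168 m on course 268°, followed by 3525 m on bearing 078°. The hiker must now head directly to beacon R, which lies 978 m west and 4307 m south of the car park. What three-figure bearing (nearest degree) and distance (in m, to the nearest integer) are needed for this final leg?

183°, 6569 m

Leg 1 (004°, 1668 m): east 1668 sin 4° = 116.35, north 1668 cos 4° = 1663.94
Leg 2 (268°, 4168 m): east 4168 sin 268° = -4165.46, north 4168 cos 268° = -145.46
Leg 3 (078°, 3525 m): east 3525 sin 78° = 3447.97, north 3525 cos 78° = 732.89
Current position: (-601.14, 2251.36). Target: (-978, -4307). Remaining: Δeast = -376.86, Δnorth = -6558.36.
Bearing = atan2(-376.86, -6558.36) mod 360° = 183.29°; distance = √((-376.86)² + (-6558.36)²) = 6569.183 m.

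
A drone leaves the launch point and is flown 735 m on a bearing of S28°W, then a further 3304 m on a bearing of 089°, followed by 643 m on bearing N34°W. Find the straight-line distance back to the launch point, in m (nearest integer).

2600 m

Leg 1 (S28°W, 735 m): east 735 sin 208° = -345.06, north 735 cos 208° = -648.97
Leg 2 (089°, 3304 m): east 3304 sin 89° = 3303.50, north 3304 cos 89° = 57.66
Leg 3 (N34°W, 643 m): east 643 sin 326° = -359.56, north 643 cos 326° = 533.07
Net: 2598.87 east, -58.23 north. Distance = √((2598.87)² + (-58.23)²) = 2599.526 m.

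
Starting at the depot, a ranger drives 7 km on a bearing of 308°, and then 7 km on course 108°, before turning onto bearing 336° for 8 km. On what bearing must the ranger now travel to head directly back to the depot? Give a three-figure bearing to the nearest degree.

Leg 1 (308°, 7 km): east 7 sin 308° = -5.52, north 7 cos 308° = 4.31
Leg 2 (108°, 7 km): east 7 sin 108° = 6.66, north 7 cos 108° = -2.16
Leg 3 (336°, 8 km): east 8 sin 336° = -3.25, north 8 cos 336° = 7.31
Net displacement: -2.11 east, 9.45 north. Direction back to start is (2.11, -9.45): bearing = atan2(2.11, -9.45) mod 360° = 167.40° ≈ 167°.

167°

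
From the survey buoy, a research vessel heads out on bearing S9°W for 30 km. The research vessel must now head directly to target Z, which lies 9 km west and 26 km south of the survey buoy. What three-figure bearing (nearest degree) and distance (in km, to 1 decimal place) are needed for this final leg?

Leg 1 (S9°W, 30 km): east 30 sin 189° = -4.69, north 30 cos 189° = -29.63
Current position: (-4.69, -29.63). Target: (-9, -26). Remaining: Δeast = -4.31, Δnorth = 3.63.
Bearing = atan2(-4.31, 3.63) mod 360° = 310.13°; distance = √((-4.31)² + (3.63)²) = 5.633 km.

310°, 5.6 km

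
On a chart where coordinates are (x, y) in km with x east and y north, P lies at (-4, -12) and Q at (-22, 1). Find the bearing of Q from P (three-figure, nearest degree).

306°

Δeast = -22 − -4 = -18.00; Δnorth = 1 − -12 = 13.00.
Bearing = atan2(Δeast, Δnorth) mod 360° = 305.84° ≈ 306°.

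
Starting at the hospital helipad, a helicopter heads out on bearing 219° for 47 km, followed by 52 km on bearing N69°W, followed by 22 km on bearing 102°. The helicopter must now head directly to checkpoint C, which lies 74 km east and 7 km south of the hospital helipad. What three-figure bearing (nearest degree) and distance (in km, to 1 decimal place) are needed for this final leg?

083°, 131.5 km

Leg 1 (219°, 47 km): east 47 sin 219° = -29.58, north 47 cos 219° = -36.53
Leg 2 (N69°W, 52 km): east 52 sin 291° = -48.55, north 52 cos 291° = 18.64
Leg 3 (102°, 22 km): east 22 sin 102° = 21.52, north 22 cos 102° = -4.57
Current position: (-56.60, -22.46). Target: (74, -7). Remaining: Δeast = 130.60, Δnorth = 15.46.
Bearing = atan2(130.60, 15.46) mod 360° = 83.25°; distance = √((130.60)² + (15.46)²) = 131.517 km.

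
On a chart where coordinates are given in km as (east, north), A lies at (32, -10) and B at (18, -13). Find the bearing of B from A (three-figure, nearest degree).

Δeast = 18 − 32 = -14.00; Δnorth = -13 − -10 = -3.00.
Bearing = atan2(Δeast, Δnorth) mod 360° = 257.91° ≈ 258°.

258°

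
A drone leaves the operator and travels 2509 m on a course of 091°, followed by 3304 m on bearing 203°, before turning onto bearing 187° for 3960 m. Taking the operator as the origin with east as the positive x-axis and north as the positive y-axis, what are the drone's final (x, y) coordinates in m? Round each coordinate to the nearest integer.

Leg 1 (091°, 2509 m): east 2509 sin 91° = 2508.62, north 2509 cos 91° = -43.79
Leg 2 (203°, 3304 m): east 3304 sin 203° = -1290.98, north 3304 cos 203° = -3041.35
Leg 3 (187°, 3960 m): east 3960 sin 187° = -482.60, north 3960 cos 187° = -3930.48
Summing: 735.04 m east, -7015.62 m north → (735, -7016).

(735, -7016)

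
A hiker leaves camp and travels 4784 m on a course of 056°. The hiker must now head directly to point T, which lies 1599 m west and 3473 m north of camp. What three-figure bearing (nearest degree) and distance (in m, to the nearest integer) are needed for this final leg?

Leg 1 (056°, 4784 m): east 4784 sin 56° = 3966.12, north 4784 cos 56° = 2675.18
Current position: (3966.12, 2675.18). Target: (-1599, 3473). Remaining: Δeast = -5565.12, Δnorth = 797.82.
Bearing = atan2(-5565.12, 797.82) mod 360° = 278.16°; distance = √((-5565.12)² + (797.82)²) = 5622.013 m.

278°, 5622 m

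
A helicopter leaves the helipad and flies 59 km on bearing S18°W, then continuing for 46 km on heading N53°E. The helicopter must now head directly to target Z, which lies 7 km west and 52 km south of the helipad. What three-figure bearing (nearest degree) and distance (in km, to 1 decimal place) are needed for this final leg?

227°, 34.7 km

Leg 1 (S18°W, 59 km): east 59 sin 198° = -18.23, north 59 cos 198° = -56.11
Leg 2 (N53°E, 46 km): east 46 sin 53° = 36.74, north 46 cos 53° = 27.68
Current position: (18.51, -28.43). Target: (-7, -52). Remaining: Δeast = -25.51, Δnorth = -23.57.
Bearing = atan2(-25.51, -23.57) mod 360° = 227.26°; distance = √((-25.51)² + (-23.57)²) = 34.729 km.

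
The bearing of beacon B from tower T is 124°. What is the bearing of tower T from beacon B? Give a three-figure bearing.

304°

Back-bearing = 124° + 180° = 304°.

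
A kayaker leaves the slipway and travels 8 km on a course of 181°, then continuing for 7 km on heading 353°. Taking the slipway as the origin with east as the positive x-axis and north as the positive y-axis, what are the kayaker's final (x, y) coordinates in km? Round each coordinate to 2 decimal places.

(-0.99, -1.05)

Leg 1 (181°, 8 km): east 8 sin 181° = -0.14, north 8 cos 181° = -8.00
Leg 2 (353°, 7 km): east 7 sin 353° = -0.85, north 7 cos 353° = 6.95
Summing: -0.99 km east, -1.05 km north → (-0.99, -1.05).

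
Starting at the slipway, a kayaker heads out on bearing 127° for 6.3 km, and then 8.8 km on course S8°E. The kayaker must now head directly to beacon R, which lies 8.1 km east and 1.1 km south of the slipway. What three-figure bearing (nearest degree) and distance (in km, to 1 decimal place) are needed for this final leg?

Leg 1 (127°, 6.3 km): east 6.3 sin 127° = 5.03, north 6.3 cos 127° = -3.79
Leg 2 (S8°E, 8.8 km): east 8.8 sin 172° = 1.22, north 8.8 cos 172° = -8.71
Current position: (6.26, -12.51). Target: (8.1, -1.1). Remaining: Δeast = 1.84, Δnorth = 11.41.
Bearing = atan2(1.84, 11.41) mod 360° = 9.18°; distance = √((1.84)² + (11.41)²) = 11.554 km.

009°, 11.6 km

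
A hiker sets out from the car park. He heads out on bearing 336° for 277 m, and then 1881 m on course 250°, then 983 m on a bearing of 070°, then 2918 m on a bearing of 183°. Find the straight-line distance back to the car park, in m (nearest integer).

3169 m

Leg 1 (336°, 277 m): east 277 sin 336° = -112.67, north 277 cos 336° = 253.05
Leg 2 (250°, 1881 m): east 1881 sin 250° = -1767.56, north 1881 cos 250° = -643.34
Leg 3 (070°, 983 m): east 983 sin 70° = 923.72, north 983 cos 70° = 336.21
Leg 4 (183°, 2918 m): east 2918 sin 183° = -152.72, north 2918 cos 183° = -2914.00
Net: -1109.23 east, -2968.08 north. Distance = √((-1109.23)² + (-2968.08)²) = 3168.580 m.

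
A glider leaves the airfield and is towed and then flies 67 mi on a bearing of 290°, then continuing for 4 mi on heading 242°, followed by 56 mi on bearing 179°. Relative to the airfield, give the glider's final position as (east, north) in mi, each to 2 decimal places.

(-65.51, -34.95)

Leg 1 (290°, 67 mi): east 67 sin 290° = -62.96, north 67 cos 290° = 22.92
Leg 2 (242°, 4 mi): east 4 sin 242° = -3.53, north 4 cos 242° = -1.88
Leg 3 (179°, 56 mi): east 56 sin 179° = 0.98, north 56 cos 179° = -55.99
Summing: -65.51 mi east, -34.95 mi north → (-65.51, -34.95).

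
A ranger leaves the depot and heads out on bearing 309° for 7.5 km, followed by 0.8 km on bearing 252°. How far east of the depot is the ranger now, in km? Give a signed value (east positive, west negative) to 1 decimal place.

-6.6 km

Leg 1 (309°, 7.5 km): east 7.5 sin 309° = -5.83, north 7.5 cos 309° = 4.72
Leg 2 (252°, 0.8 km): east 0.8 sin 252° = -0.76, north 0.8 cos 252° = -0.25
Net east component: -6.59 km.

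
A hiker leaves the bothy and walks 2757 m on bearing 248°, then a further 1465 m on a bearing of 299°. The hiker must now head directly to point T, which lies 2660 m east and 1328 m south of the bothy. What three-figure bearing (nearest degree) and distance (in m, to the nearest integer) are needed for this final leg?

Leg 1 (248°, 2757 m): east 2757 sin 248° = -2556.25, north 2757 cos 248° = -1032.79
Leg 2 (299°, 1465 m): east 1465 sin 299° = -1281.32, north 1465 cos 299° = 710.25
Current position: (-3837.56, -322.54). Target: (2660, -1328). Remaining: Δeast = 6497.56, Δnorth = -1005.46.
Bearing = atan2(6497.56, -1005.46) mod 360° = 98.80°; distance = √((6497.56)² + (-1005.46)²) = 6574.897 m.

099°, 6575 m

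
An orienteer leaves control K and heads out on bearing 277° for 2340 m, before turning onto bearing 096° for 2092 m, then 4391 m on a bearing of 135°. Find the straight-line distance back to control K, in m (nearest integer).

Leg 1 (277°, 2340 m): east 2340 sin 277° = -2322.56, north 2340 cos 277° = 285.17
Leg 2 (096°, 2092 m): east 2092 sin 96° = 2080.54, north 2092 cos 96° = -218.67
Leg 3 (135°, 4391 m): east 4391 sin 135° = 3104.91, north 4391 cos 135° = -3104.91
Net: 2862.89 east, -3038.41 north. Distance = √((2862.89)² + (-3038.41)²) = 4174.689 m.

4175 m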